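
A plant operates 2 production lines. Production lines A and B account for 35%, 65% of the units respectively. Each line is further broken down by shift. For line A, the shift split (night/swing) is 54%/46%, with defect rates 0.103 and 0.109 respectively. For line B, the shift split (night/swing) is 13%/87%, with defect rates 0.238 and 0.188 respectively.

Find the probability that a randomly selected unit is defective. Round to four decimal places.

0.1634

P(D|A) = 0.54·0.103 + 0.46·0.109 = 0.05562 + 0.05014 = 0.10576
P(D|B) = 0.13·0.238 + 0.87·0.188 = 0.03094 + 0.16356 = 0.1945
Then overall,
P(D) = 0.35·0.10576 + 0.65·0.1945
      = 0.037016 + 0.126425 = 0.163441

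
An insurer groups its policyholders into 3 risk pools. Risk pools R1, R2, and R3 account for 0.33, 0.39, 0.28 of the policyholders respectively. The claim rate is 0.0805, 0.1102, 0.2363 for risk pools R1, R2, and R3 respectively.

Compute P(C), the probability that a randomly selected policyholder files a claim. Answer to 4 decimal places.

P(C) = P(C|R1)·P(R1) + P(C|R2)·P(R2) + P(C|R3)·P(R3)
      = 0.0805·0.33 + 0.1102·0.39 + 0.2363·0.28
      = 0.026565 + 0.042978 + 0.066164 = 0.135707

0.1357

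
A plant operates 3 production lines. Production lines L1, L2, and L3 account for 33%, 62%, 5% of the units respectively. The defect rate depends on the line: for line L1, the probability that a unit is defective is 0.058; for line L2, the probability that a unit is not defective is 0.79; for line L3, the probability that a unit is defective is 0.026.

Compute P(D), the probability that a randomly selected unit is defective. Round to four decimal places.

P(D|L2) = 1 − 0.79 = 0.21.
P(D) = P(D|L1)·P(L1) + P(D|L2)·P(L2) + P(D|L3)·P(L3)
      = 0.058·0.33 + 0.21·0.62 + 0.026·0.05
      = 0.01914 + 0.1302 + 0.0013 = 0.15064

0.1506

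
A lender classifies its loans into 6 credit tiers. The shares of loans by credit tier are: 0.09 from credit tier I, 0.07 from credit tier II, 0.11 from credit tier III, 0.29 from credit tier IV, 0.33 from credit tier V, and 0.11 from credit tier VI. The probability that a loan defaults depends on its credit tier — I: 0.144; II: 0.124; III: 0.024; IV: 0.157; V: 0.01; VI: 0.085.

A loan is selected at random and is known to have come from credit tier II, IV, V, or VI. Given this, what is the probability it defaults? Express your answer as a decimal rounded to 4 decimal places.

Let S = {II, IV, V, VI}.
P(S) = 0.07 + 0.29 + 0.33 + 0.11 = 0.8.
P(D ∩ S) = 0.124·0.07 + 0.157·0.29 + 0.01·0.33 + 0.085·0.11 = 0.00868 + 0.04553 + 0.0033 + 0.00935 = 0.06686.
P(D | S) = 0.06686 / 0.8 = 0.083575…

P(D|S) ≈ 0.0836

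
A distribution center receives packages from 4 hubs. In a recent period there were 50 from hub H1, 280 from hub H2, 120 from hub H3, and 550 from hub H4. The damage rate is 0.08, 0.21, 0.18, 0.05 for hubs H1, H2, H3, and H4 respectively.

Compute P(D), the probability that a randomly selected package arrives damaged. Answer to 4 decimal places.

P(D) ≈ 0.1119

Total: 50 + 280 + 120 + 550 = 1000.
P(H1) = 50/1000 = 0.05. P(H2) = 280/1000 = 0.28. P(H3) = 120/1000 = 0.12. P(H4) = 550/1000 = 0.55.
Summing over the partition,
P(D) = P(D|H1)·P(H1) + P(D|H2)·P(H2) + P(D|H3)·P(H3) + P(D|H4)·P(H4)
      = 0.08·0.05 + 0.21·0.28 + 0.18·0.12 + 0.05·0.55
      = 0.004 + 0.0588 + 0.0216 + 0.0275 = 0.1119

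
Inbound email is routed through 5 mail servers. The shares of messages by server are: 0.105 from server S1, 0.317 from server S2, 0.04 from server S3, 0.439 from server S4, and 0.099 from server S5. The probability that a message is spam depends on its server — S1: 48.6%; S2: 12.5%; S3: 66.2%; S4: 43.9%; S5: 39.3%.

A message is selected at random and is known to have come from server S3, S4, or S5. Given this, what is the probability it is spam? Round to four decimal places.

Let J = {S3, S4, S5}.
P(J) = 0.04 + 0.439 + 0.099 = 0.578.
P(S ∩ J) = 0.662·0.04 + 0.439·0.439 + 0.393·0.099 = 0.02648 + 0.192721 + 0.038907 = 0.258108.
P(S | J) = 0.258108 / 0.578 = 0.446554…

P(S|J) ≈ 0.4466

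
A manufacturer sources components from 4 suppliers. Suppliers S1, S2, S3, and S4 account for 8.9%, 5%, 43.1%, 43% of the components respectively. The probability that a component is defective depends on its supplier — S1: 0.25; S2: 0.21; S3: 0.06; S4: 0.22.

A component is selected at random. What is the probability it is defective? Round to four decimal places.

P(D) ≈ 0.1532

P(D) = P(D|S1)·P(S1) + P(D|S2)·P(S2) + P(D|S3)·P(S3) + P(D|S4)·P(S4)
      = 0.25·0.089 + 0.21·0.05 + 0.06·0.431 + 0.22·0.43
      = 0.02225 + 0.0105 + 0.02586 + 0.0946 = 0.15321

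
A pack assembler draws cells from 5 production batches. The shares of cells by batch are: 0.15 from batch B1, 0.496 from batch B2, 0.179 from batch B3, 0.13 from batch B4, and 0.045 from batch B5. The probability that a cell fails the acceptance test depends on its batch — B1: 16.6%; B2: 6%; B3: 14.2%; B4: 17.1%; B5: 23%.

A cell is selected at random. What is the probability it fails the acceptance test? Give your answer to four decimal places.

Using total probability over the partition,
P(F) = P(F|B1)·P(B1) + P(F|B2)·P(B2) + P(F|B3)·P(B3) + P(F|B4)·P(B4) + P(F|B5)·P(B5)
      = 0.166·0.15 + 0.06·0.496 + 0.142·0.179 + 0.171·0.13 + 0.23·0.045
      = 0.0249 + 0.02976 + 0.025418 + 0.02223 + 0.01035 = 0.112658

P(F) ≈ 0.1127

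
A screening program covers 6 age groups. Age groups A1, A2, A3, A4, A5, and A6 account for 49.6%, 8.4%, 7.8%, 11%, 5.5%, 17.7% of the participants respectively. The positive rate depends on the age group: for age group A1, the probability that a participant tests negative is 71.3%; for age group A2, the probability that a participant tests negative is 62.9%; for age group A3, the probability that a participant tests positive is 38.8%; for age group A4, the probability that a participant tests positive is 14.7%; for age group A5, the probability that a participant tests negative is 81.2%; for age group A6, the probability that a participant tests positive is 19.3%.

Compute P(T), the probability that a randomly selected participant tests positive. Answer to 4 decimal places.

P(T|A1) = 1 − 0.713 = 0.287.
P(T|A2) = 1 − 0.629 = 0.371.
P(T|A5) = 1 − 0.812 = 0.188.
P(T) = P(T|A1)·P(A1) + P(T|A2)·P(A2) + P(T|A3)·P(A3) + P(T|A4)·P(A4) + P(T|A5)·P(A5) + P(T|A6)·P(A6)
      = 0.287·0.496 + 0.371·0.084 + 0.388·0.078 + 0.147·0.11 + 0.188·0.055 + 0.193·0.177
      = 0.142352 + 0.031164 + 0.030264 + 0.01617 + 0.01034 + 0.034161 = 0.264451

0.2645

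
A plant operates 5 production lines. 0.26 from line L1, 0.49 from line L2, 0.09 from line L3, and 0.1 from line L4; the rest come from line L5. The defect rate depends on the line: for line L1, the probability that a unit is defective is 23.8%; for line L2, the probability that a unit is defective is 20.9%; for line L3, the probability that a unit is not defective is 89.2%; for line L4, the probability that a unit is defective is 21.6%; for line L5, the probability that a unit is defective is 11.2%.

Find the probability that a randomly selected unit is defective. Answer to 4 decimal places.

P(L5) = 1 − (0.26 + 0.49 + 0.09 + 0.1) = 0.06.
P(D|L3) = 1 − 0.892 = 0.108.
P(D) = P(D|L1)·P(L1) + P(D|L2)·P(L2) + P(D|L3)·P(L3) + P(D|L4)·P(L4) + P(D|L5)·P(L5)
      = 0.238·0.26 + 0.209·0.49 + 0.108·0.09 + 0.216·0.1 + 0.112·0.06
      = 0.06188 + 0.10241 + 0.00972 + 0.0216 + 0.00672 = 0.20233

P(D) ≈ 0.2023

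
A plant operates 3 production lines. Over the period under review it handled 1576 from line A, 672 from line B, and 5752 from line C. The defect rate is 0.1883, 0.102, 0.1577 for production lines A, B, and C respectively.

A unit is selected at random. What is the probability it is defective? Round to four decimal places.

Total: 1576 + 672 + 5752 = 8000.
P(A) = 1576/8000 = 0.197. P(B) = 672/8000 = 0.084. P(C) = 5752/8000 = 0.719.
P(D) = P(D|A)·P(A) + P(D|B)·P(B) + P(D|C)·P(C)
      = 0.1883·0.197 + 0.102·0.084 + 0.1577·0.719
      = 0.0370951 + 0.008568 + 0.1133863 = 0.1590494

P(D) ≈ 0.1590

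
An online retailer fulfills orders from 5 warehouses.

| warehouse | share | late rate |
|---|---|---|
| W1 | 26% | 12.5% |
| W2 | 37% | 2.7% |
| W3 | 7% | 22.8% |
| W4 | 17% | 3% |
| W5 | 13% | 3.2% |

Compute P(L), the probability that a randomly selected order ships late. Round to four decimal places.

P(L) ≈ 0.0677

By the law of total probability,
P(L) = P(L|W1)·P(W1) + P(L|W2)·P(W2) + P(L|W3)·P(W3) + P(L|W4)·P(W4) + P(L|W5)·P(W5)
      = 0.125·0.26 + 0.027·0.37 + 0.228·0.07 + 0.03·0.17 + 0.032·0.13
      = 0.0325 + 0.00999 + 0.01596 + 0.0051 + 0.00416 = 0.06771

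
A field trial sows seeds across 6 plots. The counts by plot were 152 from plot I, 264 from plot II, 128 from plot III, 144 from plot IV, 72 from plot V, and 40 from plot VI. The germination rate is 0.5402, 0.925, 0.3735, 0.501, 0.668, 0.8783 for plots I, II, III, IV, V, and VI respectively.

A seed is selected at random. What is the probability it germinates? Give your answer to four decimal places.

0.6619

Total: 152 + 264 + 128 + 144 + 72 + 40 = 800.
P(I) = 152/800 = 0.19. P(II) = 264/800 = 0.33. P(III) = 128/800 = 0.16. P(IV) = 144/800 = 0.18. P(V) = 72/800 = 0.09. P(VI) = 40/800 = 0.05.
P(G) = P(G|I)·P(I) + P(G|II)·P(II) + P(G|III)·P(III) + P(G|IV)·P(IV) + P(G|V)·P(V) + P(G|VI)·P(VI)
      = 0.5402·0.19 + 0.925·0.33 + 0.3735·0.16 + 0.501·0.18 + 0.668·0.09 + 0.8783·0.05
      = 0.102638 + 0.30525 + 0.05976 + 0.09018 + 0.06012 + 0.043915 = 0.661863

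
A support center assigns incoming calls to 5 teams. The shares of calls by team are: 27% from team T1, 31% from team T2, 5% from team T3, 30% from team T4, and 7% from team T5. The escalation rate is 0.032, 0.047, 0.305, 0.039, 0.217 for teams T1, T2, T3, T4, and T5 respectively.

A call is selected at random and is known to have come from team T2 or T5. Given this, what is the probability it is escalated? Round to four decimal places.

Let S = {T2, T5}.
P(S) = 0.31 + 0.07 = 0.38.
P(E ∩ S) = 0.047·0.31 + 0.217·0.07 = 0.01457 + 0.01519 = 0.02976.
P(E | S) = 0.02976 / 0.38 = 0.078316…

P(E|S) ≈ 0.0783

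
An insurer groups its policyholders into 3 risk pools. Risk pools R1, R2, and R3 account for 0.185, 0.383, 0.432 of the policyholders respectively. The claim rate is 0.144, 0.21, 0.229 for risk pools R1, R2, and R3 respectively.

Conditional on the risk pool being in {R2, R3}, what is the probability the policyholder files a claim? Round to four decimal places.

0.2201

Let S = {R2, R3}.
P(S) = 0.383 + 0.432 = 0.815.
P(C ∩ S) = 0.21·0.383 + 0.229·0.432 = 0.08043 + 0.098928 = 0.179358.
P(C | S) = 0.179358 / 0.815 = 0.220071…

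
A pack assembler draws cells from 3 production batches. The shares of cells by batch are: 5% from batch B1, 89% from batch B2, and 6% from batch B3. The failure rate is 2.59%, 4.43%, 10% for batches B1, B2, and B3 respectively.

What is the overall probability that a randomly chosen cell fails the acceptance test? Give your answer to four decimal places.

0.0467

P(F) = P(F|B1)·P(B1) + P(F|B2)·P(B2) + P(F|B3)·P(B3)
      = 0.0259·0.05 + 0.0443·0.89 + 0.1·0.06
      = 0.001295 + 0.039427 + 0.006 = 0.046722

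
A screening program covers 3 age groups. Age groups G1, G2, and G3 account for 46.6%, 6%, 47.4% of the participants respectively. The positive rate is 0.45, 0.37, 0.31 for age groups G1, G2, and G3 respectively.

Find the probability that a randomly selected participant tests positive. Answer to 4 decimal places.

0.3788

P(T) = P(T|G1)·P(G1) + P(T|G2)·P(G2) + P(T|G3)·P(G3)
      = 0.45·0.466 + 0.37·0.06 + 0.31·0.474
      = 0.2097 + 0.0222 + 0.14694 = 0.37884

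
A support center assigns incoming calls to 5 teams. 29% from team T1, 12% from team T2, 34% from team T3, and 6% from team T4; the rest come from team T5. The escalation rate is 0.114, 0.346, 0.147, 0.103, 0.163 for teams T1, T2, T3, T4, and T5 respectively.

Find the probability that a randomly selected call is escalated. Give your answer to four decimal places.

P(E) ≈ 0.1617

P(T5) = 1 − (0.29 + 0.12 + 0.34 + 0.06) = 0.19.
P(E) = P(E|T1)·P(T1) + P(E|T2)·P(T2) + P(E|T3)·P(T3) + P(E|T4)·P(T4) + P(E|T5)·P(T5)
      = 0.114·0.29 + 0.346·0.12 + 0.147·0.34 + 0.103·0.06 + 0.163·0.19
      = 0.03306 + 0.04152 + 0.04998 + 0.00618 + 0.03097 = 0.16171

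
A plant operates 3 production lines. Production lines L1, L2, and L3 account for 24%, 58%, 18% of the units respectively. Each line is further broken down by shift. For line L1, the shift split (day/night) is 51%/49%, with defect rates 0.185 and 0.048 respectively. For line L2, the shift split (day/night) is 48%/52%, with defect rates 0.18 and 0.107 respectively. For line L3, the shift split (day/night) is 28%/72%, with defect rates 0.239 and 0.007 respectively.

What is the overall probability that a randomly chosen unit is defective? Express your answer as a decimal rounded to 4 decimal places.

P(D|L1) = 0.51·0.185 + 0.49·0.048 = 0.09435 + 0.02352 = 0.11787
P(D|L2) = 0.48·0.18 + 0.52·0.107 = 0.0864 + 0.05564 = 0.14204
P(D|L3) = 0.28·0.239 + 0.72·0.007 = 0.06692 + 0.00504 = 0.07196
Then overall,
P(D) = 0.24·0.11787 + 0.58·0.14204 + 0.18·0.07196
      = 0.0282888 + 0.0823832 + 0.0129528 = 0.1236248

P(D) ≈ 0.1236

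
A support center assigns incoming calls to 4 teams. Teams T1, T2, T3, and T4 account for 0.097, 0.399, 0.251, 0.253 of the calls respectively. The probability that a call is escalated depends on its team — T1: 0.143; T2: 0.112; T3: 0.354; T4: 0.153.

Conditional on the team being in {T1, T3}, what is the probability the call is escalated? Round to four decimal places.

Let S = {T1, T3}.
P(S) = 0.097 + 0.251 = 0.348.
P(E ∩ S) = 0.143·0.097 + 0.354·0.251 = 0.013871 + 0.088854 = 0.102725.
P(E | S) = 0.102725 / 0.348 = 0.295187…

0.2952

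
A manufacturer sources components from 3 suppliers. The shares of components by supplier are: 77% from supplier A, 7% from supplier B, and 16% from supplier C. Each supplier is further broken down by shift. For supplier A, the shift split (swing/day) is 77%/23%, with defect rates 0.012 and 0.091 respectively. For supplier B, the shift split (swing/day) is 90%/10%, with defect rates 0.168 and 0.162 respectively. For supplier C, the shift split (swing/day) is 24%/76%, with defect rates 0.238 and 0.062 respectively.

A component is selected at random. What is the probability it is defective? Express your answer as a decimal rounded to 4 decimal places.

P(D|A) = 0.77·0.012 + 0.23·0.091 = 0.00924 + 0.02093 = 0.03017
P(D|B) = 0.9·0.168 + 0.1·0.162 = 0.1512 + 0.0162 = 0.1674
P(D|C) = 0.24·0.238 + 0.76·0.062 = 0.05712 + 0.04712 = 0.10424
Then overall,
P(D) = 0.77·0.03017 + 0.07·0.1674 + 0.16·0.10424
      = 0.0232309 + 0.011718 + 0.0166784 = 0.0516273

0.0516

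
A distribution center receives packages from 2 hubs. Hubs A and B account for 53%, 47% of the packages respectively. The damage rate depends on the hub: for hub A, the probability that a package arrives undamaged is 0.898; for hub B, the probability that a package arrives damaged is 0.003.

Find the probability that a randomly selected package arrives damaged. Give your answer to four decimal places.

0.0555

P(D|A) = 1 − 0.898 = 0.102.
P(D) = P(D|A)·P(A) + P(D|B)·P(B)
      = 0.102·0.53 + 0.003·0.47
      = 0.05406 + 0.00141 = 0.05547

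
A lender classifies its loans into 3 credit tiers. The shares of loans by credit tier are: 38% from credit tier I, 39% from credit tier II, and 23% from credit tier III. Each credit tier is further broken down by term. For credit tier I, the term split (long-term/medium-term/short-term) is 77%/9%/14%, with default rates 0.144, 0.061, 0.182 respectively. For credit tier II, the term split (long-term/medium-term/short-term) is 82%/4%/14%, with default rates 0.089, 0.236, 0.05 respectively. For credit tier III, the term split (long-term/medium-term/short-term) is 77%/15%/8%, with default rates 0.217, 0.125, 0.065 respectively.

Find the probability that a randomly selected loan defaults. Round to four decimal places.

0.1327

P(D|I) = 0.77·0.144 + 0.09·0.061 + 0.14·0.182 = 0.11088 + 0.00549 + 0.02548 = 0.14185
P(D|II) = 0.82·0.089 + 0.04·0.236 + 0.14·0.05 = 0.07298 + 0.00944 + 0.007 = 0.08942
P(D|III) = 0.77·0.217 + 0.15·0.125 + 0.08·0.065 = 0.16709 + 0.01875 + 0.0052 = 0.19104
By total probability over the outer partition,
P(D) = 0.38·0.14185 + 0.39·0.08942 + 0.23·0.19104
      = 0.053903 + 0.0348738 + 0.0439392 = 0.132716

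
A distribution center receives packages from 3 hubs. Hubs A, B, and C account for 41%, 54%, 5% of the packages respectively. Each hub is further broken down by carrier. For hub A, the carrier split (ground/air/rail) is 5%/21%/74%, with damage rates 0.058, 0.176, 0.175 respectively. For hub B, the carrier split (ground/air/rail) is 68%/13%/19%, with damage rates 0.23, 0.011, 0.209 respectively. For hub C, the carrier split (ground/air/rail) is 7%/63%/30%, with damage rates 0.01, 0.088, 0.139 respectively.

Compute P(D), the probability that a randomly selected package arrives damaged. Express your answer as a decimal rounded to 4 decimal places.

P(D|A) = 0.05·0.058 + 0.21·0.176 + 0.74·0.175 = 0.0029 + 0.03696 + 0.1295 = 0.16936
P(D|B) = 0.68·0.23 + 0.13·0.011 + 0.19·0.209 = 0.1564 + 0.00143 + 0.03971 = 0.19754
P(D|C) = 0.07·0.01 + 0.63·0.088 + 0.3·0.139 = 0.0007 + 0.05544 + 0.0417 = 0.09784
Then overall,
P(D) = 0.41·0.16936 + 0.54·0.19754 + 0.05·0.09784
      = 0.0694376 + 0.1066716 + 0.004892 = 0.1810012

P(D) ≈ 0.1810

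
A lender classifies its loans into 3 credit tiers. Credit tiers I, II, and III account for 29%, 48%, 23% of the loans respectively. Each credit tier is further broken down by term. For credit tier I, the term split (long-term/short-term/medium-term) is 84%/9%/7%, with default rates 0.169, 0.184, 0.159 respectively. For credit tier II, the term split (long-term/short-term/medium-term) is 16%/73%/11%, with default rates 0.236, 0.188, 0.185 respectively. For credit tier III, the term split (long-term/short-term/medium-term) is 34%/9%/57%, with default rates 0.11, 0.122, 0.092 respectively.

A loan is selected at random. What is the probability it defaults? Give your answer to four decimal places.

P(D|I) = 0.84·0.169 + 0.09·0.184 + 0.07·0.159 = 0.14196 + 0.01656 + 0.01113 = 0.16965
P(D|II) = 0.16·0.236 + 0.73·0.188 + 0.11·0.185 = 0.03776 + 0.13724 + 0.02035 = 0.19535
P(D|III) = 0.34·0.11 + 0.09·0.122 + 0.57·0.092 = 0.0374 + 0.01098 + 0.05244 = 0.10082
By total probability over the outer partition,
P(D) = 0.29·0.16965 + 0.48·0.19535 + 0.23·0.10082
      = 0.0491985 + 0.093768 + 0.0231886 = 0.1661551

0.1662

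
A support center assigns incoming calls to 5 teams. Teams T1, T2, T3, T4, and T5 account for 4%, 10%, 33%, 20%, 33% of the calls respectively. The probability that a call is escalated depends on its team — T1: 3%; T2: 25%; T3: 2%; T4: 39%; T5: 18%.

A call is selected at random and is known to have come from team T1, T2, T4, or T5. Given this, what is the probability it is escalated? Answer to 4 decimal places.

P(E|S) ≈ 0.2442

Let S = {T1, T2, T4, T5}.
P(S) = 0.04 + 0.1 + 0.2 + 0.33 = 0.67.
P(E ∩ S) = 0.03·0.04 + 0.25·0.1 + 0.39·0.2 + 0.18·0.33 = 0.0012 + 0.025 + 0.078 + 0.0594 = 0.1636.
P(E | S) = 0.1636 / 0.67 = 0.244179…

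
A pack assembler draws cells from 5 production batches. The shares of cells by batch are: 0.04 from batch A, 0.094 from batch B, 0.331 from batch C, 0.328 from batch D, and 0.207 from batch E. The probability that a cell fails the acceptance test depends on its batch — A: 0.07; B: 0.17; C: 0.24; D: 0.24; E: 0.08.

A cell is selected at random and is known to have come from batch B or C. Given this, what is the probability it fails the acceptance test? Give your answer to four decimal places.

Let S = {B, C}.
P(S) = 0.094 + 0.331 = 0.425.
P(F ∩ S) = 0.17·0.094 + 0.24·0.331 = 0.01598 + 0.07944 = 0.09542.
P(F | S) = 0.09542 / 0.425 = 0.224518…

0.2245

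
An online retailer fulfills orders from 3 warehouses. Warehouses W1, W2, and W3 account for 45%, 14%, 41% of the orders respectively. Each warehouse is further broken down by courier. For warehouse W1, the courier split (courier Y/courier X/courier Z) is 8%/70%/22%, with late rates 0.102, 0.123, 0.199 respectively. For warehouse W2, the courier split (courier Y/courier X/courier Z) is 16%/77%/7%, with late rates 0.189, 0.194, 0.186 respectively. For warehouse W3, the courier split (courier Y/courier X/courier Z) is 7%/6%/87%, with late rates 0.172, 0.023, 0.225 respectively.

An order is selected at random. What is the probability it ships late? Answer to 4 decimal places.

0.1748

P(L|W1) = 0.08·0.102 + 0.7·0.123 + 0.22·0.199 = 0.00816 + 0.0861 + 0.04378 = 0.13804
P(L|W2) = 0.16·0.189 + 0.77·0.194 + 0.07·0.186 = 0.03024 + 0.14938 + 0.01302 = 0.19264
P(L|W3) = 0.07·0.172 + 0.06·0.023 + 0.87·0.225 = 0.01204 + 0.00138 + 0.19575 = 0.20917
Then overall,
P(L) = 0.45·0.13804 + 0.14·0.19264 + 0.41·0.20917
      = 0.062118 + 0.0269696 + 0.0857597 = 0.1748473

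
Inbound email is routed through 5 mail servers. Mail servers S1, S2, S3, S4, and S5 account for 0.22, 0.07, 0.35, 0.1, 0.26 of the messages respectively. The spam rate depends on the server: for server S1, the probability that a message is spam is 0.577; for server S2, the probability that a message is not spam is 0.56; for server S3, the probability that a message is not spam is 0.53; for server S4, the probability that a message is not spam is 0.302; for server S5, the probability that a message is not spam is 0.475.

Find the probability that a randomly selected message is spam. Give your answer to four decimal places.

P(S) ≈ 0.5285

P(S|S2) = 1 − 0.56 = 0.44.
P(S|S3) = 1 − 0.53 = 0.47.
P(S|S4) = 1 − 0.302 = 0.698.
P(S|S5) = 1 − 0.475 = 0.525.
P(S) = P(S|S1)·P(S1) + P(S|S2)·P(S2) + P(S|S3)·P(S3) + P(S|S4)·P(S4) + P(S|S5)·P(S5)
      = 0.577·0.22 + 0.44·0.07 + 0.47·0.35 + 0.698·0.1 + 0.525·0.26
      = 0.12694 + 0.0308 + 0.1645 + 0.0698 + 0.1365 = 0.52854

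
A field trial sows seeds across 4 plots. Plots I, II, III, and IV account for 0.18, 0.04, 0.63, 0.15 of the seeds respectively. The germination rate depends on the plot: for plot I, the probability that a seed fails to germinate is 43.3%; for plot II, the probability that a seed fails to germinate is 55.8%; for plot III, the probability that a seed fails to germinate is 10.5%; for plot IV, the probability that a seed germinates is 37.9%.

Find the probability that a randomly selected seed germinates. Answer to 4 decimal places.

0.7404

P(G|I) = 1 − 0.433 = 0.567.
P(G|II) = 1 − 0.558 = 0.442.
P(G|III) = 1 − 0.105 = 0.895.
Using total probability over the partition,
P(G) = P(G|I)·P(I) + P(G|II)·P(II) + P(G|III)·P(III) + P(G|IV)·P(IV)
      = 0.567·0.18 + 0.442·0.04 + 0.895·0.63 + 0.379·0.15
      = 0.10206 + 0.01768 + 0.56385 + 0.05685 = 0.74044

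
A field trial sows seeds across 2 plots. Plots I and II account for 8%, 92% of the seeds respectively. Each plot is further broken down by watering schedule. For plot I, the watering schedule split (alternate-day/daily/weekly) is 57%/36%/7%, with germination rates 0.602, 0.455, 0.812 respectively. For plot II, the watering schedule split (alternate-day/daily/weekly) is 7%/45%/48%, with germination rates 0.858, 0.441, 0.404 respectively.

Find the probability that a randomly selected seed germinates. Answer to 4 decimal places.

0.4613

P(G|I) = 0.57·0.602 + 0.36·0.455 + 0.07·0.812 = 0.34314 + 0.1638 + 0.05684 = 0.56378
P(G|II) = 0.07·0.858 + 0.45·0.441 + 0.48·0.404 = 0.06006 + 0.19845 + 0.19392 = 0.45243
Then overall,
P(G) = 0.08·0.56378 + 0.92·0.45243
      = 0.0451024 + 0.4162356 = 0.461338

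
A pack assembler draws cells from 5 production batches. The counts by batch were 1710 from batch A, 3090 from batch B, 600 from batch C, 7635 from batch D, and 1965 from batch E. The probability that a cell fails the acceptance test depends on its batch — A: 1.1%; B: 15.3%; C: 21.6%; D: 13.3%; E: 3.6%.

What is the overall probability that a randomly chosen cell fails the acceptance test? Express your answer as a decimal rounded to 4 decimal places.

Total: 1710 + 3090 + 600 + 7635 + 1965 = 15000.
P(A) = 1710/15000 = 0.114. P(B) = 3090/15000 = 0.206. P(C) = 600/15000 = 0.04. P(D) = 7635/15000 = 0.509. P(E) = 1965/15000 = 0.131.
P(F) = P(F|A)·P(A) + P(F|B)·P(B) + P(F|C)·P(C) + P(F|D)·P(D) + P(F|E)·P(E)
      = 0.011·0.114 + 0.153·0.206 + 0.216·0.04 + 0.133·0.509 + 0.036·0.131
      = 0.001254 + 0.031518 + 0.00864 + 0.067697 + 0.004716 = 0.113825

P(F) ≈ 0.1138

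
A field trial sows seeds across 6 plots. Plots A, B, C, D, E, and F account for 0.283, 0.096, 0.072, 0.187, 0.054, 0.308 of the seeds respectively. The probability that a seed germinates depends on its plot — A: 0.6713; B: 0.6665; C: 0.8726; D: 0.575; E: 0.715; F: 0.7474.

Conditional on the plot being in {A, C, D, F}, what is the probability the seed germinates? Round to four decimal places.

Let S = {A, C, D, F}.
P(S) = 0.283 + 0.072 + 0.187 + 0.308 = 0.85.
P(G ∩ S) = 0.6713·0.283 + 0.8726·0.072 + 0.575·0.187 + 0.7474·0.308 = 0.1899779 + 0.0628272 + 0.107525 + 0.2301992 = 0.5905293.
P(G | S) = 0.5905293 / 0.85 = 0.694740…

P(G|S) ≈ 0.6947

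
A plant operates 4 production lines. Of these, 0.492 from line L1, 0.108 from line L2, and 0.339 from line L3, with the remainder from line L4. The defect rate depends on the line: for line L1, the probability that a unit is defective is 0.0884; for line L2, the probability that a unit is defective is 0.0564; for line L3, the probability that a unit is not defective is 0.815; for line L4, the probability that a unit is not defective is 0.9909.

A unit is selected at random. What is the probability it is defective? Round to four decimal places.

P(L4) = 1 − (0.492 + 0.108 + 0.339) = 0.061.
P(D|L3) = 1 − 0.815 = 0.185.
P(D|L4) = 1 − 0.9909 = 0.0091.
Using total probability over the partition,
P(D) = P(D|L1)·P(L1) + P(D|L2)·P(L2) + P(D|L3)·P(L3) + P(D|L4)·P(L4)
      = 0.0884·0.492 + 0.0564·0.108 + 0.185·0.339 + 0.0091·0.061
      = 0.0434928 + 0.0060912 + 0.062715 + 0.0005551 = 0.1128541

P(D) ≈ 0.1129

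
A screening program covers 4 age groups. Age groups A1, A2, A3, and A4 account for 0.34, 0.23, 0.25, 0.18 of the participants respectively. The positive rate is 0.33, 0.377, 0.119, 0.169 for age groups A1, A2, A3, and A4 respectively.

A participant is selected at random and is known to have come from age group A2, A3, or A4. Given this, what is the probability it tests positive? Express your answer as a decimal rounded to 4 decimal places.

Let S = {A2, A3, A4}.
P(S) = 0.23 + 0.25 + 0.18 = 0.66.
P(T ∩ S) = 0.377·0.23 + 0.119·0.25 + 0.169·0.18 = 0.08671 + 0.02975 + 0.03042 = 0.14688.
P(T | S) = 0.14688 / 0.66 = 0.222545…

0.2225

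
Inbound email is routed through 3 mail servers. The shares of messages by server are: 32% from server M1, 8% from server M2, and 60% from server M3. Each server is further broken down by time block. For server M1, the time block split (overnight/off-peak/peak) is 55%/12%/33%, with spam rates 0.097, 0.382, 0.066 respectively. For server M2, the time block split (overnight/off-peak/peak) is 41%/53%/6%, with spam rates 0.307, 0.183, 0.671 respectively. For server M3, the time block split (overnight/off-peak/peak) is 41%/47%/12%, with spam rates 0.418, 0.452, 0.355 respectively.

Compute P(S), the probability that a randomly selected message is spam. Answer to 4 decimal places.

P(S|M1) = 0.55·0.097 + 0.12·0.382 + 0.33·0.066 = 0.05335 + 0.04584 + 0.02178 = 0.12097
P(S|M2) = 0.41·0.307 + 0.53·0.183 + 0.06·0.671 = 0.12587 + 0.09699 + 0.04026 = 0.26312
P(S|M3) = 0.41·0.418 + 0.47·0.452 + 0.12·0.355 = 0.17138 + 0.21244 + 0.0426 = 0.42642
Then overall,
P(S) = 0.32·0.12097 + 0.08·0.26312 + 0.6·0.42642
      = 0.0387104 + 0.0210496 + 0.255852 = 0.315612

0.3156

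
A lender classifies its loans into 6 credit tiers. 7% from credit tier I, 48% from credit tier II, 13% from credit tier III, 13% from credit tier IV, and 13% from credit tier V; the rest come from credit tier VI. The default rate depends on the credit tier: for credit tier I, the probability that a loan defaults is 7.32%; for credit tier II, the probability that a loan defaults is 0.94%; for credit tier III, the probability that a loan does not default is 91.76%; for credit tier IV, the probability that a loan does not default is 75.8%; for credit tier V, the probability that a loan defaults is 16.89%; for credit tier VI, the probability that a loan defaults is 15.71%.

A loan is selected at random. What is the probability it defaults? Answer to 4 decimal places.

0.0832

P(VI) = 1 − (0.07 + 0.48 + 0.13 + 0.13 + 0.13) = 0.06.
P(D|III) = 1 − 0.9176 = 0.0824.
P(D|IV) = 1 − 0.758 = 0.242.
P(D) = P(D|I)·P(I) + P(D|II)·P(II) + P(D|III)·P(III) + P(D|IV)·P(IV) + P(D|V)·P(V) + P(D|VI)·P(VI)
      = 0.0732·0.07 + 0.0094·0.48 + 0.0824·0.13 + 0.242·0.13 + 0.1689·0.13 + 0.1571·0.06
      = 0.005124 + 0.004512 + 0.010712 + 0.03146 + 0.021957 + 0.009426 = 0.083191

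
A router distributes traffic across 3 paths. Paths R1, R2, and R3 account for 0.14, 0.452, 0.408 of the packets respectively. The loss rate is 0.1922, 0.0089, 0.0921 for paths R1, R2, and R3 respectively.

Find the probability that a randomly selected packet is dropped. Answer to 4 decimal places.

0.0685

Summing over the partition,
P(L) = P(L|R1)·P(R1) + P(L|R2)·P(R2) + P(L|R3)·P(R3)
      = 0.1922·0.14 + 0.0089·0.452 + 0.0921·0.408
      = 0.026908 + 0.0040228 + 0.0375768 = 0.0685076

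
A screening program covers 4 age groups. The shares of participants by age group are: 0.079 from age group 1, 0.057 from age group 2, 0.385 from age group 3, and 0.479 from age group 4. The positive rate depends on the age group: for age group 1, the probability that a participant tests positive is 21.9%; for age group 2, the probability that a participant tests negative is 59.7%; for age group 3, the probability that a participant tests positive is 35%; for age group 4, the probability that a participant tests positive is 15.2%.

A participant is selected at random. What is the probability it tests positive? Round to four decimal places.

P(T) ≈ 0.2478

P(T|2) = 1 − 0.597 = 0.403.
P(T) = P(T|1)·P(1) + P(T|2)·P(2) + P(T|3)·P(3) + P(T|4)·P(4)
      = 0.219·0.079 + 0.403·0.057 + 0.35·0.385 + 0.152·0.479
      = 0.017301 + 0.022971 + 0.13475 + 0.072808 = 0.24783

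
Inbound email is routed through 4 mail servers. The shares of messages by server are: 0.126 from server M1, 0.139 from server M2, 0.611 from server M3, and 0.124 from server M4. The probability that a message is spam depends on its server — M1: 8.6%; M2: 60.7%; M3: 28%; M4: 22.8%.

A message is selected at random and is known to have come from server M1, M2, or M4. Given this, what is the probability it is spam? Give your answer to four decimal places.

P(S|J) ≈ 0.3174

Let J = {M1, M2, M4}.
P(J) = 0.126 + 0.139 + 0.124 = 0.389.
P(S ∩ J) = 0.086·0.126 + 0.607·0.139 + 0.228·0.124 = 0.010836 + 0.084373 + 0.028272 = 0.123481.
P(S | J) = 0.123481 / 0.389 = 0.317432…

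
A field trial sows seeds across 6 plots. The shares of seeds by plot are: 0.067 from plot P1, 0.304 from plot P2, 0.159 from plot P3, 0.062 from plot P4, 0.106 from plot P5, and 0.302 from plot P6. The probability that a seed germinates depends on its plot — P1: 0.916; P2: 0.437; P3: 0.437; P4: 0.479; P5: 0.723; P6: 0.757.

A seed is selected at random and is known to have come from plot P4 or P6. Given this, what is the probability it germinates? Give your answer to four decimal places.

P(G|S) ≈ 0.7096

Let S = {P4, P6}.
P(S) = 0.062 + 0.302 = 0.364.
P(G ∩ S) = 0.479·0.062 + 0.757·0.302 = 0.029698 + 0.228614 = 0.258312.
P(G | S) = 0.258312 / 0.364 = 0.709648…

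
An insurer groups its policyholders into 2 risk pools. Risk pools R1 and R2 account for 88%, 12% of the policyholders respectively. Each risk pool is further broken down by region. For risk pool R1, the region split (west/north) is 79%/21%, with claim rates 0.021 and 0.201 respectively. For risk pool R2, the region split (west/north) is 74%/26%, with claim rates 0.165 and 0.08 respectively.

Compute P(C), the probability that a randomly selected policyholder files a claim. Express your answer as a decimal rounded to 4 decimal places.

P(C|R1) = 0.79·0.021 + 0.21·0.201 = 0.01659 + 0.04221 = 0.0588
P(C|R2) = 0.74·0.165 + 0.26·0.08 = 0.1221 + 0.0208 = 0.1429
Then overall,
P(C) = 0.88·0.0588 + 0.12·0.1429
      = 0.051744 + 0.017148 = 0.068892

P(C) ≈ 0.0689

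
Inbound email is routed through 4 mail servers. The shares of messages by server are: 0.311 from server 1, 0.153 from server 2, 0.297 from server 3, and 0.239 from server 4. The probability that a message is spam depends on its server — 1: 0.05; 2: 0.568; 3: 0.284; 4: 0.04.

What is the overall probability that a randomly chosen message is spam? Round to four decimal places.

P(S) ≈ 0.1964

Summing over the partition,
P(S) = P(S|1)·P(1) + P(S|2)·P(2) + P(S|3)·P(3) + P(S|4)·P(4)
      = 0.05·0.311 + 0.568·0.153 + 0.284·0.297 + 0.04·0.239
      = 0.01555 + 0.086904 + 0.084348 + 0.00956 = 0.196362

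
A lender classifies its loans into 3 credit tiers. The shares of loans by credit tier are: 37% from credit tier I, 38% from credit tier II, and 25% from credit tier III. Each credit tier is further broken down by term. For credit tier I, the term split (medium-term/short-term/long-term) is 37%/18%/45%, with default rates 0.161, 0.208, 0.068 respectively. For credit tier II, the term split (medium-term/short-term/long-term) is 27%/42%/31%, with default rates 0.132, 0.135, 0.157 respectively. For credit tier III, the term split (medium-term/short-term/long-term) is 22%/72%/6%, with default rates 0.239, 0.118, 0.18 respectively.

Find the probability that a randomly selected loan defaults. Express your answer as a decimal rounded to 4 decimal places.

P(D|I) = 0.37·0.161 + 0.18·0.208 + 0.45·0.068 = 0.05957 + 0.03744 + 0.0306 = 0.12761
P(D|II) = 0.27·0.132 + 0.42·0.135 + 0.31·0.157 = 0.03564 + 0.0567 + 0.04867 = 0.14101
P(D|III) = 0.22·0.239 + 0.72·0.118 + 0.06·0.18 = 0.05258 + 0.08496 + 0.0108 = 0.14834
Then overall,
P(D) = 0.37·0.12761 + 0.38·0.14101 + 0.25·0.14834
      = 0.0472157 + 0.0535838 + 0.037085 = 0.1378845

0.1379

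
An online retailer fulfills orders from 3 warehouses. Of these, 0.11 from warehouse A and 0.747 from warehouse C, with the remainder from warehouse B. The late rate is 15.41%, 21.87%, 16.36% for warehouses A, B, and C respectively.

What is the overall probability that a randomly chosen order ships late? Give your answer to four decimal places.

P(B) = 1 − (0.11 + 0.747) = 0.143.
P(L) = P(L|A)·P(A) + P(L|B)·P(B) + P(L|C)·P(C)
      = 0.1541·0.11 + 0.2187·0.143 + 0.1636·0.747
      = 0.016951 + 0.0312741 + 0.1222092 = 0.1704343

P(L) ≈ 0.1704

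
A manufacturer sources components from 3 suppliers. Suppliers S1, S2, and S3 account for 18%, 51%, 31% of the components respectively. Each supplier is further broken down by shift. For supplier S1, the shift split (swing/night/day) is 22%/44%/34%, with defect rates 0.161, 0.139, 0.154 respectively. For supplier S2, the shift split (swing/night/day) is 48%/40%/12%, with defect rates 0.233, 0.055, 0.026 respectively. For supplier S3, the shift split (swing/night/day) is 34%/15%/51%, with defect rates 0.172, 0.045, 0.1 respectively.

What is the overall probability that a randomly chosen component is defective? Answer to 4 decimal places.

P(D|S1) = 0.22·0.161 + 0.44·0.139 + 0.34·0.154 = 0.03542 + 0.06116 + 0.05236 = 0.14894
P(D|S2) = 0.48·0.233 + 0.4·0.055 + 0.12·0.026 = 0.11184 + 0.022 + 0.00312 = 0.13696
P(D|S3) = 0.34·0.172 + 0.15·0.045 + 0.51·0.1 = 0.05848 + 0.00675 + 0.051 = 0.11623
Then overall,
P(D) = 0.18·0.14894 + 0.51·0.13696 + 0.31·0.11623
      = 0.0268092 + 0.0698496 + 0.0360313 = 0.1326901

0.1327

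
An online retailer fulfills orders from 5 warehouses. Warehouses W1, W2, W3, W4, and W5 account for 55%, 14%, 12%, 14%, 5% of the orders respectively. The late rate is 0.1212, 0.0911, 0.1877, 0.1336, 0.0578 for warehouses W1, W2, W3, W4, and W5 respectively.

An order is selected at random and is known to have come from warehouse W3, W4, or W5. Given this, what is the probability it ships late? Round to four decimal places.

Let S = {W3, W4, W5}.
P(S) = 0.12 + 0.14 + 0.05 = 0.31.
P(L ∩ S) = 0.1877·0.12 + 0.1336·0.14 + 0.0578·0.05 = 0.022524 + 0.018704 + 0.00289 = 0.044118.
P(L | S) = 0.044118 / 0.31 = 0.142316…

P(L|S) ≈ 0.1423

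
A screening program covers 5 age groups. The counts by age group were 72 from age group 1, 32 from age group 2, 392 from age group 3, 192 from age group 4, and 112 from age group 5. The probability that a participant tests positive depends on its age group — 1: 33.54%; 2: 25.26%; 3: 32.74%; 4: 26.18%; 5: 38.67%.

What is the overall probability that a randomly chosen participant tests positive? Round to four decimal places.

Total: 72 + 32 + 392 + 192 + 112 = 800.
P(1) = 72/800 = 0.09. P(2) = 32/800 = 0.04. P(3) = 392/800 = 0.49. P(4) = 192/800 = 0.24. P(5) = 112/800 = 0.14.
Using total probability over the partition,
P(T) = P(T|1)·P(1) + P(T|2)·P(2) + P(T|3)·P(3) + P(T|4)·P(4) + P(T|5)·P(5)
      = 0.3354·0.09 + 0.2526·0.04 + 0.3274·0.49 + 0.2618·0.24 + 0.3867·0.14
      = 0.030186 + 0.010104 + 0.160426 + 0.062832 + 0.054138 = 0.317686

0.3177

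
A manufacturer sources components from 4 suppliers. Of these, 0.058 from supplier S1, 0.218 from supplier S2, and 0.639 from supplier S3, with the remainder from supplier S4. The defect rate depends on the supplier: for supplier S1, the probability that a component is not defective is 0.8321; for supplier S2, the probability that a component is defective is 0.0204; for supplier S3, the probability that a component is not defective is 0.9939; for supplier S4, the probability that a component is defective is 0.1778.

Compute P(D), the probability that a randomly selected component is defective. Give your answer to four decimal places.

P(S4) = 1 − (0.058 + 0.218 + 0.639) = 0.085.
P(D|S1) = 1 − 0.8321 = 0.1679.
P(D|S3) = 1 − 0.9939 = 0.0061.
P(D) = P(D|S1)·P(S1) + P(D|S2)·P(S2) + P(D|S3)·P(S3) + P(D|S4)·P(S4)
      = 0.1679·0.058 + 0.0204·0.218 + 0.0061·0.639 + 0.1778·0.085
      = 0.0097382 + 0.0044472 + 0.0038979 + 0.015113 = 0.0331963

0.0332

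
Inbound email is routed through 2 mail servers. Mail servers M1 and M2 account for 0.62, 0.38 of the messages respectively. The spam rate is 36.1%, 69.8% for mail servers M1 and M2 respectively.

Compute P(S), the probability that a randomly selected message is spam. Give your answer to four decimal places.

P(S) ≈ 0.4891

P(S) = P(S|M1)·P(M1) + P(S|M2)·P(M2)
      = 0.361·0.62 + 0.698·0.38
      = 0.22382 + 0.26524 = 0.48906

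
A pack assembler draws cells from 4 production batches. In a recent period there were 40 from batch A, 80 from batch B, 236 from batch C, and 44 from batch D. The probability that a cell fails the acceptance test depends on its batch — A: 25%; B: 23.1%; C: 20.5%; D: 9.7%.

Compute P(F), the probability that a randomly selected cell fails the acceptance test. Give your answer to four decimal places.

0.2028

Total: 40 + 80 + 236 + 44 = 400.
P(A) = 40/400 = 0.1. P(B) = 80/400 = 0.2. P(C) = 236/400 = 0.59. P(D) = 44/400 = 0.11.
P(F) = P(F|A)·P(A) + P(F|B)·P(B) + P(F|C)·P(C) + P(F|D)·P(D)
      = 0.25·0.1 + 0.231·0.2 + 0.205·0.59 + 0.097·0.11
      = 0.025 + 0.0462 + 0.12095 + 0.01067 = 0.20282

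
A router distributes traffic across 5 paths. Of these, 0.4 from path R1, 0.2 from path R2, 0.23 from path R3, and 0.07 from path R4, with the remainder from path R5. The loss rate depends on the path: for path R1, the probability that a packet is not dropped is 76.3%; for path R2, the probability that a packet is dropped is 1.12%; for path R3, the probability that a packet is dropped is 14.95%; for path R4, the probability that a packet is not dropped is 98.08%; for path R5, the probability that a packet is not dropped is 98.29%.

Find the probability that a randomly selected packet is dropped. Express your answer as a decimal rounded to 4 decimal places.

P(R5) = 1 − (0.4 + 0.2 + 0.23 + 0.07) = 0.1.
P(L|R1) = 1 − 0.763 = 0.237.
P(L|R4) = 1 − 0.9808 = 0.0192.
P(L|R5) = 1 − 0.9829 = 0.0171.
Using total probability over the partition,
P(L) = P(L|R1)·P(R1) + P(L|R2)·P(R2) + P(L|R3)·P(R3) + P(L|R4)·P(R4) + P(L|R5)·P(R5)
      = 0.237·0.4 + 0.0112·0.2 + 0.1495·0.23 + 0.0192·0.07 + 0.0171·0.1
      = 0.0948 + 0.00224 + 0.034385 + 0.001344 + 0.00171 = 0.134479

P(L) ≈ 0.1345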